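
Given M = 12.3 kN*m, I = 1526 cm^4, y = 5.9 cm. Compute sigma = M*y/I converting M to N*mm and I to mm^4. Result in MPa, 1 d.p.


Convert units:
M = 12.3 kN*m = 12300000 N*mm
y = 5.9 cm = 59 mm
I = 1526 cm^4 = 15260000 mm^4
sigma = 12300000 * 59 / 15260000
sigma = 47.6 MPa

47.6


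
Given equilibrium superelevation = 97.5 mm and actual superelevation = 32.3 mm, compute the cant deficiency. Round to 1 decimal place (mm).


Cant deficiency = equilibrium cant - actual cant
CD = 97.5 - 32.3
CD = 65.2 mm

65.2


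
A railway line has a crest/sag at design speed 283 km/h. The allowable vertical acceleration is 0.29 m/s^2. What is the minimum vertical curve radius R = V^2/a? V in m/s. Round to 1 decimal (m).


Convert speed: V = 283 / 3.6 = 78.6111 m/s
V^2 = 6179.7068 m^2/s^2
R_v = 6179.7068 / 0.29
R_v = 21309.3 m

21309.3


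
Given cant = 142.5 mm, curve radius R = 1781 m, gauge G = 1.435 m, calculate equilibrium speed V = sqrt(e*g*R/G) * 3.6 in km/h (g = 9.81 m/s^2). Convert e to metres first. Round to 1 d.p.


Convert cant: e = 142.5 mm = 0.1425 m
V_ms = sqrt(0.1425 * 9.81 * 1781 / 1.435)
V_ms = sqrt(1734.985662) = 41.6532 m/s
V = 41.6532 * 3.6 = 150.0 km/h

150.0


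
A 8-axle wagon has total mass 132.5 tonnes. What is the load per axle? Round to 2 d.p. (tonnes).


Load per axle = total weight / number of axles
Load = 132.5 / 8
Load = 16.56 tonnes

16.56


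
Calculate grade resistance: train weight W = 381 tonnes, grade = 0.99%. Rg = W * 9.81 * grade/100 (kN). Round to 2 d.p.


Rg = W * 9.81 * grade / 100
Rg = 381 * 9.81 * 0.99 / 100
Rg = 3737.61 * 0.0099
Rg = 37.00 kN

37.00


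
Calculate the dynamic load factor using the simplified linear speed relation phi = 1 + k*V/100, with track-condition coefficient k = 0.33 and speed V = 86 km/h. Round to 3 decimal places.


phi = 1 + k * V / 100
phi = 1 + 0.33 * 86 / 100
phi = 1 + 0.2838
phi = 1.284

1.284


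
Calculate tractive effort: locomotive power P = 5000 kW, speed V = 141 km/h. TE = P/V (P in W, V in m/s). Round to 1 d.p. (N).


Convert: P = 5000 kW = 5000000 W
V = 141 / 3.6 = 39.1667 m/s
TE = 5000000 / 39.1667
TE = 127659.6 N

127659.6


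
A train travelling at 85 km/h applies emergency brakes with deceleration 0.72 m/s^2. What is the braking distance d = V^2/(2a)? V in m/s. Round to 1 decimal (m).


Convert speed: V = 85 / 3.6 = 23.6111 m/s
V^2 = 557.4846
d = 557.4846 / (2 * 0.72)
d = 557.4846 / 1.44
d = 387.1 m

387.1


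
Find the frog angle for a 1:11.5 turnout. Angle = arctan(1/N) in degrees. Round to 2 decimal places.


1/N = 1/11.5 = 0.086957
angle = arctan(0.086957) = 0.086738 rad
angle = 0.086738 * 180/pi = 4.97 degrees

4.97


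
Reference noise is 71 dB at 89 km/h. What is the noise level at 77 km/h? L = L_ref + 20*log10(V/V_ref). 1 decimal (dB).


V/V_ref = 77 / 89 = 0.865169
log10(0.865169) = -0.062899
20 * -0.062899 = -1.258
L = 71 + -1.258 = 69.7 dB

69.7


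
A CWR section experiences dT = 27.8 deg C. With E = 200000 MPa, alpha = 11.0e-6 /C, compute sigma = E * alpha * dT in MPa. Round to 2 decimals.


sigma = E * alpha * dT
sigma = 200000 * 11.0e-6 * 27.8
sigma = 2.2 * 27.8
sigma = 61.16 MPa

61.16


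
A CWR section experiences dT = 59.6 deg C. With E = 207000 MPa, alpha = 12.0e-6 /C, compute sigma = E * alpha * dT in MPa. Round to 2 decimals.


sigma = E * alpha * dT
sigma = 207000 * 12.0e-6 * 59.6
sigma = 2.484 * 59.6
sigma = 148.05 MPa

148.05


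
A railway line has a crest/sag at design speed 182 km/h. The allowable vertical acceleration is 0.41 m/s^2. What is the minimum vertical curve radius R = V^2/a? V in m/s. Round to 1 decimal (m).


Convert speed: V = 182 / 3.6 = 50.5556 m/s
V^2 = 2555.8642 m^2/s^2
R_v = 2555.8642 / 0.41
R_v = 6233.8 m

6233.8


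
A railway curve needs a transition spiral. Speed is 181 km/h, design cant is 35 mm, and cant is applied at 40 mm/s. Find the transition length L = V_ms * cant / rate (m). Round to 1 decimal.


Convert speed: V = 181 / 3.6 = 50.2778 m/s
L = 50.2778 * 35 / 40
L = 1759.7222 / 40
L = 44.0 m

44.0


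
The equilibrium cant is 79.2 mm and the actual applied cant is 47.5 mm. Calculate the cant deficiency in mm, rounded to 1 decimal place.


Cant deficiency = equilibrium cant - actual cant
CD = 79.2 - 47.5
CD = 31.7 mm

31.7


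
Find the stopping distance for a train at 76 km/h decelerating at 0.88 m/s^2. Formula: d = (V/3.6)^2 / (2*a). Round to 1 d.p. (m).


Convert speed: V = 76 / 3.6 = 21.1111 m/s
V^2 = 445.679
d = 445.679 / (2 * 0.88)
d = 445.679 / 1.76
d = 253.2 m

253.2


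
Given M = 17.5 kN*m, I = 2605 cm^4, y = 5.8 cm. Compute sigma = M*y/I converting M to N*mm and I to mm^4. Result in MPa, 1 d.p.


Convert units:
M = 17.5 kN*m = 17500000 N*mm
y = 5.8 cm = 58 mm
I = 2605 cm^4 = 26050000 mm^4
sigma = 17500000 * 58 / 26050000
sigma = 39.0 MPa

39.0


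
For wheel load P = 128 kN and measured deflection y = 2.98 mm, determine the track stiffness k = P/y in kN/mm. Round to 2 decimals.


Track stiffness k = P / y
k = 128 / 2.98
k = 42.95 kN/mm

42.95


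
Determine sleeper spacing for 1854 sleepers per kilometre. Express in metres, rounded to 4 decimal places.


Spacing = 1000 m / number of sleepers
Spacing = 1000 / 1854
Spacing = 0.5394 m

0.5394


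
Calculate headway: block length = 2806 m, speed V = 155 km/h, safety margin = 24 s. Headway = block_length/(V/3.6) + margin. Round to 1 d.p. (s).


V = 155 / 3.6 = 43.0556 m/s
Block traversal time = 2806 / 43.0556 = 65.1716 s
Headway = 65.1716 + 24
Headway = 89.2 s

89.2


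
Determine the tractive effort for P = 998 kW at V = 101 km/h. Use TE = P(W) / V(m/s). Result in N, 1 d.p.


Convert: P = 998 kW = 998000 W
V = 101 / 3.6 = 28.0556 m/s
TE = 998000 / 28.0556
TE = 35572.3 N

35572.3


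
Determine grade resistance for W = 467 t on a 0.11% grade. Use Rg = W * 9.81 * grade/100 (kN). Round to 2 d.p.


Rg = W * 9.81 * grade / 100
Rg = 467 * 9.81 * 0.11 / 100
Rg = 4581.27 * 0.0011
Rg = 5.04 kN

5.04


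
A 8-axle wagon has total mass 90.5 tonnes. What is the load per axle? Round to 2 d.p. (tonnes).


Load per axle = total weight / number of axles
Load = 90.5 / 8
Load = 11.31 tonnes

11.31


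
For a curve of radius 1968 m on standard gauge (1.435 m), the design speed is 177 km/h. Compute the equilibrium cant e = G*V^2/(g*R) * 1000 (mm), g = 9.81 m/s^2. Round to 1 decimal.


Convert speed: V = 177 / 3.6 = 49.1667 m/s
Apply formula: e = 1.435 * 49.1667^2 / (9.81 * 1968)
e = 1.435 * 2417.3611 / 19306.08
e = 0.17968 m = 179.7 mm

179.7


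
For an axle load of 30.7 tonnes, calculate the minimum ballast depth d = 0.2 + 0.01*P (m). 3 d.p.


d = 0.2 + 0.01 * 30.7
d = 0.2 + 0.307
d = 0.507 m

0.507


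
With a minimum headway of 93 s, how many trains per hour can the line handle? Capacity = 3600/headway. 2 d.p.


Capacity = 3600 / headway
Capacity = 3600 / 93
Capacity = 38.71 trains/hour

38.71


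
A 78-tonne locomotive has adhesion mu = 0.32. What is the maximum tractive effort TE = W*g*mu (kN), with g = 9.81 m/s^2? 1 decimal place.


TE_max = W * g * mu
TE_max = 78 * 9.81 * 0.32
TE_max = 765.18 * 0.32
TE_max = 244.9 kN

244.9


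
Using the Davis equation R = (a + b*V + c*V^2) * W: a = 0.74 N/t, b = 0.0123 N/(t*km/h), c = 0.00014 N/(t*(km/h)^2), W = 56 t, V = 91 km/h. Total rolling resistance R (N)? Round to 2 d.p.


b*V = 0.0123 * 91 = 1.1193
c*V^2 = 0.00014 * 8281 = 1.15934
R_per_t = 0.74 + 1.1193 + 1.15934 = 3.01864 N/t
R_total = 3.01864 * 56 = 169.04 N

169.04


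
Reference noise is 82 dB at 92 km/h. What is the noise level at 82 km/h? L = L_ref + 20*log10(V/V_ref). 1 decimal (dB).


V/V_ref = 82 / 92 = 0.891304
log10(0.891304) = -0.049974
20 * -0.049974 = -0.9995
L = 82 + -0.9995 = 81.0 dB

81.0


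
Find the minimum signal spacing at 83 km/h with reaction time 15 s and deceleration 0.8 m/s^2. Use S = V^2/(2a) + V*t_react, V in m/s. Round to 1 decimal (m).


V = 83 / 3.6 = 23.0556 m/s
Braking distance = 23.0556^2 / (2*0.8) = 332.2242 m
Sighting distance = 23.0556 * 15 = 345.8333 m
S = 332.2242 + 345.8333 = 678.1 m

678.1


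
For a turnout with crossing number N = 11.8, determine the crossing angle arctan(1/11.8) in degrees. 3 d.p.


1/N = 1/11.8 = 0.084746
angle = arctan(0.084746) = 0.084544 rad
angle = 0.084544 * 180/pi = 4.844 degrees

4.844


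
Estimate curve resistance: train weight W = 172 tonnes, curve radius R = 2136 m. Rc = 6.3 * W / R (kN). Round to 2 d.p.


Rc = 6.3 * W / R
Rc = 6.3 * 172 / 2136
Rc = 1083.6 / 2136
Rc = 0.51 kN

0.51


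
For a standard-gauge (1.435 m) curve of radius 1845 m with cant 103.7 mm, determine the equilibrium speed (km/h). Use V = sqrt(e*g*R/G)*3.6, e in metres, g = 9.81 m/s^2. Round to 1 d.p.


Convert cant: e = 103.7 mm = 0.1037 m
V_ms = sqrt(0.1037 * 9.81 * 1845 / 1.435)
V_ms = sqrt(1307.953286) = 36.1656 m/s
V = 36.1656 * 3.6 = 130.2 km/h

130.2


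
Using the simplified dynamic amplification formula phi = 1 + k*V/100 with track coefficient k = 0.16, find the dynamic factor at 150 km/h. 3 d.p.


phi = 1 + k * V / 100
phi = 1 + 0.16 * 150 / 100
phi = 1 + 0.24
phi = 1.240

1.240


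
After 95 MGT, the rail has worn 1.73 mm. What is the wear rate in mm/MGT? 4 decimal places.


Wear rate = total wear / cumulative tonnage
Rate = 1.73 / 95
Rate = 0.0182 mm/MGT

0.0182


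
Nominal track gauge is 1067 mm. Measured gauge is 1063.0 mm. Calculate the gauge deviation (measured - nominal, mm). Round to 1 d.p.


Deviation = measured - nominal
Deviation = 1063.0 - 1067
Deviation = -4.0 mm

-4.0


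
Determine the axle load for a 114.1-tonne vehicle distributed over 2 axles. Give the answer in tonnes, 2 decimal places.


Load per axle = total weight / number of axles
Load = 114.1 / 2
Load = 57.05 tonnes

57.05


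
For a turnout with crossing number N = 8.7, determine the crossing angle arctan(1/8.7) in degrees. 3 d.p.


1/N = 1/8.7 = 0.114943
angle = arctan(0.114943) = 0.11444 rad
angle = 0.11444 * 180/pi = 6.557 degrees

6.557


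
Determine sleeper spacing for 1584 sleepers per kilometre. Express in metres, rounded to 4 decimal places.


Spacing = 1000 m / number of sleepers
Spacing = 1000 / 1584
Spacing = 0.6313 m

0.6313


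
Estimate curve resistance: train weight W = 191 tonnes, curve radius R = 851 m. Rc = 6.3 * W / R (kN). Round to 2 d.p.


Rc = 6.3 * W / R
Rc = 6.3 * 191 / 851
Rc = 1203.3 / 851
Rc = 1.41 kN

1.41


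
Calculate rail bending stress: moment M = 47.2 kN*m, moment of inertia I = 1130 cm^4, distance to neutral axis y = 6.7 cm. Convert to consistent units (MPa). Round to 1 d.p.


Convert units:
M = 47.2 kN*m = 47200000 N*mm
y = 6.7 cm = 67 mm
I = 1130 cm^4 = 11300000 mm^4
sigma = 47200000 * 67 / 11300000
sigma = 279.9 MPa

279.9


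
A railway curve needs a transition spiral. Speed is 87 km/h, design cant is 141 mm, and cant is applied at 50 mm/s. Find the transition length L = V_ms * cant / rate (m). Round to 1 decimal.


Convert speed: V = 87 / 3.6 = 24.1667 m/s
L = 24.1667 * 141 / 50
L = 3407.5 / 50
L = 68.2 m

68.2


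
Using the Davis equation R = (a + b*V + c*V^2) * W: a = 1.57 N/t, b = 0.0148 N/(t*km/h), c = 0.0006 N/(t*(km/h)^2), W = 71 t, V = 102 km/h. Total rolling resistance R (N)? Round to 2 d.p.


b*V = 0.0148 * 102 = 1.5096
c*V^2 = 0.0006 * 10404 = 6.2424
R_per_t = 1.57 + 1.5096 + 6.2424 = 9.322 N/t
R_total = 9.322 * 71 = 661.86 N

661.86


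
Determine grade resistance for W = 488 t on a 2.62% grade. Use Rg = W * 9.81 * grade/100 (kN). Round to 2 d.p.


Rg = W * 9.81 * grade / 100
Rg = 488 * 9.81 * 2.62 / 100
Rg = 4787.28 * 0.0262
Rg = 125.43 kN

125.43


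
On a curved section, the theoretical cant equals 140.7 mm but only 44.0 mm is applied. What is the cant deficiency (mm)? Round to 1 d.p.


Cant deficiency = equilibrium cant - actual cant
CD = 140.7 - 44.0
CD = 96.7 mm

96.7


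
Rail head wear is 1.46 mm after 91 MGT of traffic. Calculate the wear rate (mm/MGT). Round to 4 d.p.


Wear rate = total wear / cumulative tonnage
Rate = 1.46 / 91
Rate = 0.0160 mm/MGT

0.0160


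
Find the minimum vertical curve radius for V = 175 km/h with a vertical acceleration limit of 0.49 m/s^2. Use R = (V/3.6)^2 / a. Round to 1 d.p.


Convert speed: V = 175 / 3.6 = 48.6111 m/s
V^2 = 2363.0401 m^2/s^2
R_v = 2363.0401 / 0.49
R_v = 4822.5 m

4822.5


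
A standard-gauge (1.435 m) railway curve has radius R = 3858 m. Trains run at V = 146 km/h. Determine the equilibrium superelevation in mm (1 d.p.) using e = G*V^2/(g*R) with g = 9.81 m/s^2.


Convert speed: V = 146 / 3.6 = 40.5556 m/s
Apply formula: e = 1.435 * 40.5556^2 / (9.81 * 3858)
e = 1.435 * 1644.7531 / 37846.98
e = 0.062362 m = 62.4 mm

62.4


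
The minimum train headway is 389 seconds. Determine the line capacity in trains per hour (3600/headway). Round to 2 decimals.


Capacity = 3600 / headway
Capacity = 3600 / 389
Capacity = 9.25 trains/hour

9.25


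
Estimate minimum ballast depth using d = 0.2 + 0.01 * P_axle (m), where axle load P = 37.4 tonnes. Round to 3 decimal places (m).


d = 0.2 + 0.01 * 37.4
d = 0.2 + 0.374
d = 0.574 m

0.574


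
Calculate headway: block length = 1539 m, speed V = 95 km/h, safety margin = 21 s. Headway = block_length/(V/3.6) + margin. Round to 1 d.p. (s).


V = 95 / 3.6 = 26.3889 m/s
Block traversal time = 1539 / 26.3889 = 58.32 s
Headway = 58.32 + 21
Headway = 79.3 s

79.3


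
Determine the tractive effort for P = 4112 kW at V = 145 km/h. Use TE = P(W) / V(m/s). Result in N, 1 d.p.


Convert: P = 4112 kW = 4112000 W
V = 145 / 3.6 = 40.2778 m/s
TE = 4112000 / 40.2778
TE = 102091.0 N

102091.0


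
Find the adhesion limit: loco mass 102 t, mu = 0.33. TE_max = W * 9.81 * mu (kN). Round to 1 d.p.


TE_max = W * g * mu
TE_max = 102 * 9.81 * 0.33
TE_max = 1000.62 * 0.33
TE_max = 330.2 kN

330.2


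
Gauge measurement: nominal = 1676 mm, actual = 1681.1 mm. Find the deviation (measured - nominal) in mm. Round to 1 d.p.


Deviation = measured - nominal
Deviation = 1681.1 - 1676
Deviation = 5.1 mm

5.1


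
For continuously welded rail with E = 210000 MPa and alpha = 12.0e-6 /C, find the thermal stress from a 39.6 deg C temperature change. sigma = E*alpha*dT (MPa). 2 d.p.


sigma = E * alpha * dT
sigma = 210000 * 12.0e-6 * 39.6
sigma = 2.52 * 39.6
sigma = 99.79 MPa

99.79


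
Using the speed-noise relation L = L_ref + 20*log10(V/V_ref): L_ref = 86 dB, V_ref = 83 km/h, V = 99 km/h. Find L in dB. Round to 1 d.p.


V/V_ref = 99 / 83 = 1.192771
log10(1.192771) = 0.076557
20 * 0.076557 = 1.5311
L = 86 + 1.5311 = 87.5 dB

87.5


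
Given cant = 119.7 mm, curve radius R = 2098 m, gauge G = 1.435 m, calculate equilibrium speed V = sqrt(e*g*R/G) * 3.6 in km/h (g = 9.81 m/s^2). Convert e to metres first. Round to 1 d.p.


Convert cant: e = 119.7 mm = 0.1197 m
V_ms = sqrt(0.1197 * 9.81 * 2098 / 1.435)
V_ms = sqrt(1716.788283) = 41.4341 m/s
V = 41.4341 * 3.6 = 149.2 km/h

149.2


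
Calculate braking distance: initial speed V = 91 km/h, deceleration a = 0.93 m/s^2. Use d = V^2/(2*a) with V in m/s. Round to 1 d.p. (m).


Convert speed: V = 91 / 3.6 = 25.2778 m/s
V^2 = 638.966
d = 638.966 / (2 * 0.93)
d = 638.966 / 1.86
d = 343.5 m

343.5


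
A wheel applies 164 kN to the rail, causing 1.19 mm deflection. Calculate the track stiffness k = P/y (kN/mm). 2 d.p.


Track stiffness k = P / y
k = 164 / 1.19
k = 137.82 kN/mm

137.82


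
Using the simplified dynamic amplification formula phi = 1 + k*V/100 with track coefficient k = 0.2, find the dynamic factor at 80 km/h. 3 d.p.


phi = 1 + k * V / 100
phi = 1 + 0.2 * 80 / 100
phi = 1 + 0.16
phi = 1.160

1.160


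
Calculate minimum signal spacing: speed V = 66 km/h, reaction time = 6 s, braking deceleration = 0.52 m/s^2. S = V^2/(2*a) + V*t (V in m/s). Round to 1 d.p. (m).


V = 66 / 3.6 = 18.3333 m/s
Braking distance = 18.3333^2 / (2*0.52) = 323.1838 m
Sighting distance = 18.3333 * 6 = 110.0 m
S = 323.1838 + 110.0 = 433.2 m

433.2


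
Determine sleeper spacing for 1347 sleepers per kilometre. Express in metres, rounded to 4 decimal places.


Spacing = 1000 m / number of sleepers
Spacing = 1000 / 1347
Spacing = 0.7424 m

0.7424


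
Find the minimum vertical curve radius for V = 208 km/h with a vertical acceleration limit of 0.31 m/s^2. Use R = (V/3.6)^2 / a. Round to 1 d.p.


Convert speed: V = 208 / 3.6 = 57.7778 m/s
V^2 = 3338.2716 m^2/s^2
R_v = 3338.2716 / 0.31
R_v = 10768.6 m

10768.6


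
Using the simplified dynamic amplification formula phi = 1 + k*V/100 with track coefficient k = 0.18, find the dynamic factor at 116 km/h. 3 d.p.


phi = 1 + k * V / 100
phi = 1 + 0.18 * 116 / 100
phi = 1 + 0.2088
phi = 1.209

1.209


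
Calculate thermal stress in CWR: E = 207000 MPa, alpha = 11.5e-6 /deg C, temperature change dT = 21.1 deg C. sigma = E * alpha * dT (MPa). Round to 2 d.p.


sigma = E * alpha * dT
sigma = 207000 * 11.5e-6 * 21.1
sigma = 2.3805 * 21.1
sigma = 50.23 MPa

50.23


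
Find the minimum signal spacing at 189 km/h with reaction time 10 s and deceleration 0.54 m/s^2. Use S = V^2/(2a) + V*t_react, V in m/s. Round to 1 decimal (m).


V = 189 / 3.6 = 52.5 m/s
Braking distance = 52.5^2 / (2*0.54) = 2552.0833 m
Sighting distance = 52.5 * 10 = 525.0 m
S = 2552.0833 + 525.0 = 3077.1 m

3077.1


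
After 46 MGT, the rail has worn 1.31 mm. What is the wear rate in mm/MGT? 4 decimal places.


Wear rate = total wear / cumulative tonnage
Rate = 1.31 / 46
Rate = 0.0285 mm/MGT

0.0285


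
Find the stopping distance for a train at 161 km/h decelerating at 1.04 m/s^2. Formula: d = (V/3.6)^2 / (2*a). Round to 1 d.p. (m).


Convert speed: V = 161 / 3.6 = 44.7222 m/s
V^2 = 2000.0772
d = 2000.0772 / (2 * 1.04)
d = 2000.0772 / 2.08
d = 961.6 m

961.6


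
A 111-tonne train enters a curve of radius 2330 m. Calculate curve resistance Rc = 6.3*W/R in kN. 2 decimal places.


Rc = 6.3 * W / R
Rc = 6.3 * 111 / 2330
Rc = 699.3 / 2330
Rc = 0.30 kN

0.30


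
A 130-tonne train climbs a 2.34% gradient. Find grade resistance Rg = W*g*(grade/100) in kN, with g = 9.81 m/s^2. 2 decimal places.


Rg = W * 9.81 * grade / 100
Rg = 130 * 9.81 * 2.34 / 100
Rg = 1275.3 * 0.0234
Rg = 29.84 kN

29.84


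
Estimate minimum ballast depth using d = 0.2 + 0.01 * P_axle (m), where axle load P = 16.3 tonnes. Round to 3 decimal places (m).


d = 0.2 + 0.01 * 16.3
d = 0.2 + 0.163
d = 0.363 m

0.363


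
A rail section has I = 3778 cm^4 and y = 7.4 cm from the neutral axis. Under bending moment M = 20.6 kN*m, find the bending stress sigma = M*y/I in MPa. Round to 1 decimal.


Convert units:
M = 20.6 kN*m = 20600000 N*mm
y = 7.4 cm = 74 mm
I = 3778 cm^4 = 37780000 mm^4
sigma = 20600000 * 74 / 37780000
sigma = 40.3 MPa

40.3


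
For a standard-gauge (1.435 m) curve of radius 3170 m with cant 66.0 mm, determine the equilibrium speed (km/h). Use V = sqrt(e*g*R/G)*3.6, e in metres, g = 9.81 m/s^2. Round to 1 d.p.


Convert cant: e = 66.0 mm = 0.0660 m
V_ms = sqrt(0.0660 * 9.81 * 3170 / 1.435)
V_ms = sqrt(1430.277491) = 37.819 m/s
V = 37.819 * 3.6 = 136.1 km/h

136.1


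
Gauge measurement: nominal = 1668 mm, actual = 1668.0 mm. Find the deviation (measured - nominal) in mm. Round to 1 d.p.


Deviation = measured - nominal
Deviation = 1668.0 - 1668
Deviation = 0.0 mm

0.0


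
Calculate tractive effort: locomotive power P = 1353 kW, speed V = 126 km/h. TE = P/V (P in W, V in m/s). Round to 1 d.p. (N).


Convert: P = 1353 kW = 1353000 W
V = 126 / 3.6 = 35.0 m/s
TE = 1353000 / 35.0
TE = 38657.1 N

38657.1


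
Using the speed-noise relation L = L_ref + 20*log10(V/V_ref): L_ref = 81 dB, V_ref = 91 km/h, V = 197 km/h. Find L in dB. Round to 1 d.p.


V/V_ref = 197 / 91 = 2.164835
log10(2.164835) = 0.335425
20 * 0.335425 = 6.7085
L = 81 + 6.7085 = 87.7 dB

87.7


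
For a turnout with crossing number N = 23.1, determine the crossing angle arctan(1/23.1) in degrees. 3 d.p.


1/N = 1/23.1 = 0.04329
angle = arctan(0.04329) = 0.043263 rad
angle = 0.043263 * 180/pi = 2.479 degrees

2.479


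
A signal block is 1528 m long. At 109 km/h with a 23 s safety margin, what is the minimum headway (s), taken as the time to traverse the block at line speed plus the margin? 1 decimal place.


V = 109 / 3.6 = 30.2778 m/s
Block traversal time = 1528 / 30.2778 = 50.4661 s
Headway = 50.4661 + 23
Headway = 73.5 s

73.5


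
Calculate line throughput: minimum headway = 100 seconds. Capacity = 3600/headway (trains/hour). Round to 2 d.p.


Capacity = 3600 / headway
Capacity = 3600 / 100
Capacity = 36.00 trains/hour

36.00


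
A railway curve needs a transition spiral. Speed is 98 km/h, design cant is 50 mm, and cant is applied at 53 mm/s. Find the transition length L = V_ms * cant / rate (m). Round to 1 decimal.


Convert speed: V = 98 / 3.6 = 27.2222 m/s
L = 27.2222 * 50 / 53
L = 1361.1111 / 53
L = 25.7 m

25.7


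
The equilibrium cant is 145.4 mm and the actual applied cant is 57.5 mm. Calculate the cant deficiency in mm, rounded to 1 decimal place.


Cant deficiency = equilibrium cant - actual cant
CD = 145.4 - 57.5
CD = 87.9 mm

87.9


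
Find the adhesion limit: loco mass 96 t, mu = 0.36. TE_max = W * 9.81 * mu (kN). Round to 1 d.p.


TE_max = W * g * mu
TE_max = 96 * 9.81 * 0.36
TE_max = 941.76 * 0.36
TE_max = 339.0 kN

339.0


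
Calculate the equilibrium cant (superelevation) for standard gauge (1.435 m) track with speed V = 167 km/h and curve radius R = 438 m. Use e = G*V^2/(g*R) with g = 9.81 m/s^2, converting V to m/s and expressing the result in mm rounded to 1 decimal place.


Convert speed: V = 167 / 3.6 = 46.3889 m/s
Apply formula: e = 1.435 * 46.3889^2 / (9.81 * 438)
e = 1.435 * 2151.929 / 4296.78
e = 0.718682 m = 718.7 mm

718.7


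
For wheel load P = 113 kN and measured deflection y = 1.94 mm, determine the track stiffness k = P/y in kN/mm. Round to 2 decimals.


Track stiffness k = P / y
k = 113 / 1.94
k = 58.25 kN/mm

58.25


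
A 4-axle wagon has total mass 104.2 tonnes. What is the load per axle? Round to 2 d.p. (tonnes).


Load per axle = total weight / number of axles
Load = 104.2 / 4
Load = 26.05 tonnes

26.05


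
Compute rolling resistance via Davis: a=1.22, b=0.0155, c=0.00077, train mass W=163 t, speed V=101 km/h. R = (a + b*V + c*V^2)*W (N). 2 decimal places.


b*V = 0.0155 * 101 = 1.5655
c*V^2 = 0.00077 * 10201 = 7.85477
R_per_t = 1.22 + 1.5655 + 7.85477 = 10.64027 N/t
R_total = 10.64027 * 163 = 1734.36 N

1734.36


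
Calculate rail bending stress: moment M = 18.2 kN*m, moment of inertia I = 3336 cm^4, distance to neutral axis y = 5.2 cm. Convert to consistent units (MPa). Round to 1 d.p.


Convert units:
M = 18.2 kN*m = 18200000 N*mm
y = 5.2 cm = 52 mm
I = 3336 cm^4 = 33360000 mm^4
sigma = 18200000 * 52 / 33360000
sigma = 28.4 MPa

28.4


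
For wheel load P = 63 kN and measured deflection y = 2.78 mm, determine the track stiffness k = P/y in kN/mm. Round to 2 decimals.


Track stiffness k = P / y
k = 63 / 2.78
k = 22.66 kN/mm

22.66


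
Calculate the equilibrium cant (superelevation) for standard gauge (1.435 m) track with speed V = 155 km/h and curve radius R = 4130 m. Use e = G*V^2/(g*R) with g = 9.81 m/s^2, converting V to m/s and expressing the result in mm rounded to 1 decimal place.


Convert speed: V = 155 / 3.6 = 43.0556 m/s
Apply formula: e = 1.435 * 43.0556^2 / (9.81 * 4130)
e = 1.435 * 1853.7809 / 40515.3
e = 0.065659 m = 65.7 mm

65.7


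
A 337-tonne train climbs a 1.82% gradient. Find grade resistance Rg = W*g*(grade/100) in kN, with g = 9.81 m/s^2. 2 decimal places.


Rg = W * 9.81 * grade / 100
Rg = 337 * 9.81 * 1.82 / 100
Rg = 3305.97 * 0.0182
Rg = 60.17 kN

60.17


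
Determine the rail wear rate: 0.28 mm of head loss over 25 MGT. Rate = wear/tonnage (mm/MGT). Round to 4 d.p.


Wear rate = total wear / cumulative tonnage
Rate = 0.28 / 25
Rate = 0.0112 mm/MGT

0.0112


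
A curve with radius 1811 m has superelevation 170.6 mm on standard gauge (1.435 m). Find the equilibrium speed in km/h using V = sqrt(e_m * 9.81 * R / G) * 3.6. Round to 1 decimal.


Convert cant: e = 170.6 mm = 0.1706 m
V_ms = sqrt(0.1706 * 9.81 * 1811 / 1.435)
V_ms = sqrt(2112.10052) = 45.9576 m/s
V = 45.9576 * 3.6 = 165.4 km/h

165.4


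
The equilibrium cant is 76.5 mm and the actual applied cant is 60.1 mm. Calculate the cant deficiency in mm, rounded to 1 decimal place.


Cant deficiency = equilibrium cant - actual cant
CD = 76.5 - 60.1
CD = 16.4 mm

16.4


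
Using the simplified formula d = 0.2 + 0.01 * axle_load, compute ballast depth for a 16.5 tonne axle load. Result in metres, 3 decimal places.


d = 0.2 + 0.01 * 16.5
d = 0.2 + 0.165
d = 0.365 m

0.365


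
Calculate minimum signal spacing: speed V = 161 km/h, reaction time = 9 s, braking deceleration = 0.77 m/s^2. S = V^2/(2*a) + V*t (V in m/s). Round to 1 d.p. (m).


V = 161 / 3.6 = 44.7222 m/s
Braking distance = 44.7222^2 / (2*0.77) = 1298.7514 m
Sighting distance = 44.7222 * 9 = 402.5 m
S = 1298.7514 + 402.5 = 1701.3 m

1701.3


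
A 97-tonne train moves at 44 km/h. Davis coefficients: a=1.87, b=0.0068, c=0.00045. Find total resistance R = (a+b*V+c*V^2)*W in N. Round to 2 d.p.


b*V = 0.0068 * 44 = 0.2992
c*V^2 = 0.00045 * 1936 = 0.8712
R_per_t = 1.87 + 0.2992 + 0.8712 = 3.0404 N/t
R_total = 3.0404 * 97 = 294.92 N

294.92


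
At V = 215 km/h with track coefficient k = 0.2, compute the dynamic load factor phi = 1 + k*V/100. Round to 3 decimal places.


phi = 1 + k * V / 100
phi = 1 + 0.2 * 215 / 100
phi = 1 + 0.43
phi = 1.430

1.430


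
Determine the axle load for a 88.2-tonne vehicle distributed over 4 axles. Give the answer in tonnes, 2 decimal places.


Load per axle = total weight / number of axles
Load = 88.2 / 4
Load = 22.05 tonnes

22.05


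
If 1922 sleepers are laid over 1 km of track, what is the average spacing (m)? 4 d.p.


Spacing = 1000 m / number of sleepers
Spacing = 1000 / 1922
Spacing = 0.5203 m

0.5203


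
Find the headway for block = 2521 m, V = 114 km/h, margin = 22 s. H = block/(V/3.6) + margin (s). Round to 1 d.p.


V = 114 / 3.6 = 31.6667 m/s
Block traversal time = 2521 / 31.6667 = 79.6105 s
Headway = 79.6105 + 22
Headway = 101.6 s

101.6


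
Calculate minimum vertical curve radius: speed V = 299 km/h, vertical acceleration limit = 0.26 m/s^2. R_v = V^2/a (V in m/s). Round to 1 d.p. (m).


Convert speed: V = 299 / 3.6 = 83.0556 m/s
V^2 = 6898.2253 m^2/s^2
R_v = 6898.2253 / 0.26
R_v = 26531.6 m

26531.6


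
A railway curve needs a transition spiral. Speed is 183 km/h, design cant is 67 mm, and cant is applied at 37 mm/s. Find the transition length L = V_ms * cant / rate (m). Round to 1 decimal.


Convert speed: V = 183 / 3.6 = 50.8333 m/s
L = 50.8333 * 67 / 37
L = 3405.8333 / 37
L = 92.0 m

92.0


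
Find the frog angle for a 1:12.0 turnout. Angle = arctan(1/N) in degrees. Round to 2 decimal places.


1/N = 1/12.0 = 0.083333
angle = arctan(0.083333) = 0.083141 rad
angle = 0.083141 * 180/pi = 4.76 degrees

4.76


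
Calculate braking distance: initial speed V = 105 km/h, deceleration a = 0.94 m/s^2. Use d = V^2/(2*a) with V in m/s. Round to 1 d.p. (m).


Convert speed: V = 105 / 3.6 = 29.1667 m/s
V^2 = 850.6944
d = 850.6944 / (2 * 0.94)
d = 850.6944 / 1.88
d = 452.5 m

452.5


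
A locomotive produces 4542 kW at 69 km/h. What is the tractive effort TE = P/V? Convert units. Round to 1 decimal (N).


Convert: P = 4542 kW = 4542000 W
V = 69 / 3.6 = 19.1667 m/s
TE = 4542000 / 19.1667
TE = 236973.9 N

236973.9


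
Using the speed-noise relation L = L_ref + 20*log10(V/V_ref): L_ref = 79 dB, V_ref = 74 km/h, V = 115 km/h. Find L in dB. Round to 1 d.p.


V/V_ref = 115 / 74 = 1.554054
log10(1.554054) = 0.191466
20 * 0.191466 = 3.8293
L = 79 + 3.8293 = 82.8 dB

82.8


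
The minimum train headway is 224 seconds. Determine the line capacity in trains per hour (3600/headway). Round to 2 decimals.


Capacity = 3600 / headway
Capacity = 3600 / 224
Capacity = 16.07 trains/hour

16.07


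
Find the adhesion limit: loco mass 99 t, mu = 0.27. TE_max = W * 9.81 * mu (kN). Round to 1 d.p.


TE_max = W * g * mu
TE_max = 99 * 9.81 * 0.27
TE_max = 971.19 * 0.27
TE_max = 262.2 kN

262.2


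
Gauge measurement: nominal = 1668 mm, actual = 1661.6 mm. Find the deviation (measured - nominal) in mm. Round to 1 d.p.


Deviation = measured - nominal
Deviation = 1661.6 - 1668
Deviation = -6.4 mm

-6.4


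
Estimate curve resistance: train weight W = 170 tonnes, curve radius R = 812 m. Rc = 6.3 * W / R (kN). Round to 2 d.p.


Rc = 6.3 * W / R
Rc = 6.3 * 170 / 812
Rc = 1071.0 / 812
Rc = 1.32 kN

1.32


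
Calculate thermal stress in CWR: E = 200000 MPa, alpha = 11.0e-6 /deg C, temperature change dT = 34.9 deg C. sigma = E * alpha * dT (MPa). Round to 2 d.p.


sigma = E * alpha * dT
sigma = 200000 * 11.0e-6 * 34.9
sigma = 2.2 * 34.9
sigma = 76.78 MPa

76.78


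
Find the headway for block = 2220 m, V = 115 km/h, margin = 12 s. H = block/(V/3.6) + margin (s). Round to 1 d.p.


V = 115 / 3.6 = 31.9444 m/s
Block traversal time = 2220 / 31.9444 = 69.4957 s
Headway = 69.4957 + 12
Headway = 81.5 s

81.5


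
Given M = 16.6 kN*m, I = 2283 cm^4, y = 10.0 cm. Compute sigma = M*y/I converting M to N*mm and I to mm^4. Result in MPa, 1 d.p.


Convert units:
M = 16.6 kN*m = 16600000 N*mm
y = 10.0 cm = 100 mm
I = 2283 cm^4 = 22830000 mm^4
sigma = 16600000 * 100 / 22830000
sigma = 72.7 MPa

72.7


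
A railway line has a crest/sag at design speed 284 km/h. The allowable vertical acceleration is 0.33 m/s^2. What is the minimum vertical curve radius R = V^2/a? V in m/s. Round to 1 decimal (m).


Convert speed: V = 284 / 3.6 = 78.8889 m/s
V^2 = 6223.4568 m^2/s^2
R_v = 6223.4568 / 0.33
R_v = 18859.0 m

18859.0


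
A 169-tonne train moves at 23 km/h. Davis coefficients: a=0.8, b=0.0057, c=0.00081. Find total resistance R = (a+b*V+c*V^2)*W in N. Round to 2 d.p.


b*V = 0.0057 * 23 = 0.1311
c*V^2 = 0.00081 * 529 = 0.42849
R_per_t = 0.8 + 0.1311 + 0.42849 = 1.35959 N/t
R_total = 1.35959 * 169 = 229.77 N

229.77


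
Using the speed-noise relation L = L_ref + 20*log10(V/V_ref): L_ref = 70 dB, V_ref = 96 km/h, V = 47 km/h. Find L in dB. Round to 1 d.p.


V/V_ref = 47 / 96 = 0.489583
log10(0.489583) = -0.310173
20 * -0.310173 = -6.2035
L = 70 + -6.2035 = 63.8 dB

63.8


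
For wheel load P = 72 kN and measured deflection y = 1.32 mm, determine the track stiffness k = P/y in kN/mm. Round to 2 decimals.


Track stiffness k = P / y
k = 72 / 1.32
k = 54.55 kN/mm

54.55


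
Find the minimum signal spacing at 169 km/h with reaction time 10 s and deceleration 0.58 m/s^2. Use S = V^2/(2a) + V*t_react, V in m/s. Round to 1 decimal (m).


V = 169 / 3.6 = 46.9444 m/s
Braking distance = 46.9444^2 / (2*0.58) = 1899.8111 m
Sighting distance = 46.9444 * 10 = 469.4444 m
S = 1899.8111 + 469.4444 = 2369.3 m

2369.3


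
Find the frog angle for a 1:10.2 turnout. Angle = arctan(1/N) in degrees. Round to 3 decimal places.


1/N = 1/10.2 = 0.098039
angle = arctan(0.098039) = 0.097727 rad
angle = 0.097727 * 180/pi = 5.599 degrees

5.599


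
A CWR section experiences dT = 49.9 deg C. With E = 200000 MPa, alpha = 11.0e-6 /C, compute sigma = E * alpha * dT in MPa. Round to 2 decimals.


sigma = E * alpha * dT
sigma = 200000 * 11.0e-6 * 49.9
sigma = 2.2 * 49.9
sigma = 109.78 MPa

109.78


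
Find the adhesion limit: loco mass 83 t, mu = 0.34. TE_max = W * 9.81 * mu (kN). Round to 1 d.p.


TE_max = W * g * mu
TE_max = 83 * 9.81 * 0.34
TE_max = 814.23 * 0.34
TE_max = 276.8 kN

276.8


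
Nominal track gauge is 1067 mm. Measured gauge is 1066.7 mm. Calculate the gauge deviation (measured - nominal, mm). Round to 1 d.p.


Deviation = measured - nominal
Deviation = 1066.7 - 1067
Deviation = -0.3 mm

-0.3


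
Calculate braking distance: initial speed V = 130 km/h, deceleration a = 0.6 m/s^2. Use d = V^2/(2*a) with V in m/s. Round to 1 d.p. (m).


Convert speed: V = 130 / 3.6 = 36.1111 m/s
V^2 = 1304.0123
d = 1304.0123 / (2 * 0.6)
d = 1304.0123 / 1.2
d = 1086.7 m

1086.7


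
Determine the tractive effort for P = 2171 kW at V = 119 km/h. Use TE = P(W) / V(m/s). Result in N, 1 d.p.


Convert: P = 2171 kW = 2171000 W
V = 119 / 3.6 = 33.0556 m/s
TE = 2171000 / 33.0556
TE = 65677.3 N

65677.3


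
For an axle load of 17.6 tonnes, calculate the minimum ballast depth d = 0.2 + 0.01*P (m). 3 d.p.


d = 0.2 + 0.01 * 17.6
d = 0.2 + 0.176
d = 0.376 m

0.376


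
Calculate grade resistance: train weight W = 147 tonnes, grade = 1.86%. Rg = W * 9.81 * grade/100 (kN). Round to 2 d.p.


Rg = W * 9.81 * grade / 100
Rg = 147 * 9.81 * 1.86 / 100
Rg = 1442.07 * 0.0186
Rg = 26.82 kN

26.82


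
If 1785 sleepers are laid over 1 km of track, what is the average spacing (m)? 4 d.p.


Spacing = 1000 m / number of sleepers
Spacing = 1000 / 1785
Spacing = 0.5602 m

0.5602


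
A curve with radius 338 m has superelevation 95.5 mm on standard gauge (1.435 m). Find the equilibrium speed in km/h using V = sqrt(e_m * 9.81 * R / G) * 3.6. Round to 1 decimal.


Convert cant: e = 95.5 mm = 0.0955 m
V_ms = sqrt(0.0955 * 9.81 * 338 / 1.435)
V_ms = sqrt(220.666892) = 14.8549 m/s
V = 14.8549 * 3.6 = 53.5 km/h

53.5


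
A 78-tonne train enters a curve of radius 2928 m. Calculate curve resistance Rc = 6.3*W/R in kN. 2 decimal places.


Rc = 6.3 * W / R
Rc = 6.3 * 78 / 2928
Rc = 491.4 / 2928
Rc = 0.17 kN

0.17


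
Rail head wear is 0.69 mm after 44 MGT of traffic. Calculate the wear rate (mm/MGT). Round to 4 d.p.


Wear rate = total wear / cumulative tonnage
Rate = 0.69 / 44
Rate = 0.0157 mm/MGT

0.0157


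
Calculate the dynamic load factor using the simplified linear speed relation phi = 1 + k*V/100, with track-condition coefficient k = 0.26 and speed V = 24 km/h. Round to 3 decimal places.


phi = 1 + k * V / 100
phi = 1 + 0.26 * 24 / 100
phi = 1 + 0.0624
phi = 1.062

1.062


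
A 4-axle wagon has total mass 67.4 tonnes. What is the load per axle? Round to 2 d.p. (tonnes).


Load per axle = total weight / number of axles
Load = 67.4 / 4
Load = 16.85 tonnes

16.85


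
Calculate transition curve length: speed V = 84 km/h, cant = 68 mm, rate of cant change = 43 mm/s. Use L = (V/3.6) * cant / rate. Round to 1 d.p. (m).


Convert speed: V = 84 / 3.6 = 23.3333 m/s
L = 23.3333 * 68 / 43
L = 1586.6667 / 43
L = 36.9 m

36.9


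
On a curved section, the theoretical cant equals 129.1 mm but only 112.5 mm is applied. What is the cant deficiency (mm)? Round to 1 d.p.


Cant deficiency = equilibrium cant - actual cant
CD = 129.1 - 112.5
CD = 16.6 mm

16.6


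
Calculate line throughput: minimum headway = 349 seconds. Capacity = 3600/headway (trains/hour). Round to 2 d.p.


Capacity = 3600 / headway
Capacity = 3600 / 349
Capacity = 10.32 trains/hour

10.32


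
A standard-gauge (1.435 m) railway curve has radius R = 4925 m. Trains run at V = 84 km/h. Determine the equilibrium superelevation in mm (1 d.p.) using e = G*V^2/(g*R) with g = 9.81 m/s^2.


Convert speed: V = 84 / 3.6 = 23.3333 m/s
Apply formula: e = 1.435 * 23.3333^2 / (9.81 * 4925)
e = 1.435 * 544.4444 / 48314.25
e = 0.016171 m = 16.2 mm

16.2


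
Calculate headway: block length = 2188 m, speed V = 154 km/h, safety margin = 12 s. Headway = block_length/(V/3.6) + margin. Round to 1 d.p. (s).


V = 154 / 3.6 = 42.7778 m/s
Block traversal time = 2188 / 42.7778 = 51.1481 s
Headway = 51.1481 + 12
Headway = 63.1 s

63.1


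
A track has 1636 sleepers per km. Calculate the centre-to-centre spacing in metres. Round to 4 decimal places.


Spacing = 1000 m / number of sleepers
Spacing = 1000 / 1636
Spacing = 0.6112 m

0.6112


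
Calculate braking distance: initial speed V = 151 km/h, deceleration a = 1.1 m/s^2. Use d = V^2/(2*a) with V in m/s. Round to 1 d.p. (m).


Convert speed: V = 151 / 3.6 = 41.9444 m/s
V^2 = 1759.3364
d = 1759.3364 / (2 * 1.1)
d = 1759.3364 / 2.2
d = 799.7 m

799.7


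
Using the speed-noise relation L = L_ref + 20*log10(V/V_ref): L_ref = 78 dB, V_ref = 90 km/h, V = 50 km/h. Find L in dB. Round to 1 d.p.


V/V_ref = 50 / 90 = 0.555556
log10(0.555556) = -0.255273
20 * -0.255273 = -5.1055
L = 78 + -5.1055 = 72.9 dB

72.9


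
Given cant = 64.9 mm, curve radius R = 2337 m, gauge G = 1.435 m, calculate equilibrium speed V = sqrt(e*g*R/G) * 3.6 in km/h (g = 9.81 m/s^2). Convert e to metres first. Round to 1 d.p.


Convert cant: e = 64.9 mm = 0.0649 m
V_ms = sqrt(0.0649 * 9.81 * 2337 / 1.435)
V_ms = sqrt(1036.860943) = 32.2003 m/s
V = 32.2003 * 3.6 = 115.9 km/h

115.9


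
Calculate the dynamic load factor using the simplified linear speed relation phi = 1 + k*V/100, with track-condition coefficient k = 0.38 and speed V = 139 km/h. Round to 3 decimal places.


phi = 1 + k * V / 100
phi = 1 + 0.38 * 139 / 100
phi = 1 + 0.5282
phi = 1.528

1.528


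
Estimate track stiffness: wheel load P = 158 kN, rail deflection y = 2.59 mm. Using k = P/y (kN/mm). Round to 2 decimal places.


Track stiffness k = P / y
k = 158 / 2.59
k = 61.00 kN/mm

61.00


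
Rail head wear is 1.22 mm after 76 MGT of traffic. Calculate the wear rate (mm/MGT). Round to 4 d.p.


Wear rate = total wear / cumulative tonnage
Rate = 1.22 / 76
Rate = 0.0161 mm/MGT

0.0161


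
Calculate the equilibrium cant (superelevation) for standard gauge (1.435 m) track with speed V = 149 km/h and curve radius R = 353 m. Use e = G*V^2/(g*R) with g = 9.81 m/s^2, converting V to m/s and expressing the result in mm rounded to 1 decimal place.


Convert speed: V = 149 / 3.6 = 41.3889 m/s
Apply formula: e = 1.435 * 41.3889^2 / (9.81 * 353)
e = 1.435 * 1713.0401 / 3462.93
e = 0.709865 m = 709.9 mm

709.9


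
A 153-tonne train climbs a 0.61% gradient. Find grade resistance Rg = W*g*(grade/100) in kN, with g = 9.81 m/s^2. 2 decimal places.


Rg = W * 9.81 * grade / 100
Rg = 153 * 9.81 * 0.61 / 100
Rg = 1500.93 * 0.0061
Rg = 9.16 kN

9.16


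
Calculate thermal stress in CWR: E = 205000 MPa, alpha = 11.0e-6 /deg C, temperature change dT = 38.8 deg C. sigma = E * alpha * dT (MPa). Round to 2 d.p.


sigma = E * alpha * dT
sigma = 205000 * 11.0e-6 * 38.8
sigma = 2.255 * 38.8
sigma = 87.49 MPa

87.49


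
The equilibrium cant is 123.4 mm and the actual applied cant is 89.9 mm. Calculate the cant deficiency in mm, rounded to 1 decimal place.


Cant deficiency = equilibrium cant - actual cant
CD = 123.4 - 89.9
CD = 33.5 mm

33.5


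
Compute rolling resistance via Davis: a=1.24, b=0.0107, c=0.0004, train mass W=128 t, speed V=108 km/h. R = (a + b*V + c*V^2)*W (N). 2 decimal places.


b*V = 0.0107 * 108 = 1.1556
c*V^2 = 0.0004 * 11664 = 4.6656
R_per_t = 1.24 + 1.1556 + 4.6656 = 7.0612 N/t
R_total = 7.0612 * 128 = 903.83 N

903.83


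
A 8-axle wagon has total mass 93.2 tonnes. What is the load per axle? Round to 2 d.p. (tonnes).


Load per axle = total weight / number of axles
Load = 93.2 / 8
Load = 11.65 tonnes

11.65


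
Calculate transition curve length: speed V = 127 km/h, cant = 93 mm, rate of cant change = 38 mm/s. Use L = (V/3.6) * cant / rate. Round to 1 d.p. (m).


Convert speed: V = 127 / 3.6 = 35.2778 m/s
L = 35.2778 * 93 / 38
L = 3280.8333 / 38
L = 86.3 m

86.3


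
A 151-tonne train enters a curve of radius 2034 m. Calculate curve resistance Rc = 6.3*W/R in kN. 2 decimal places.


Rc = 6.3 * W / R
Rc = 6.3 * 151 / 2034
Rc = 951.3 / 2034
Rc = 0.47 kN

0.47


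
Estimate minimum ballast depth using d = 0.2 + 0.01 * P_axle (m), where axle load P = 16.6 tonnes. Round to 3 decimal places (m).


d = 0.2 + 0.01 * 16.6
d = 0.2 + 0.166
d = 0.366 m

0.366


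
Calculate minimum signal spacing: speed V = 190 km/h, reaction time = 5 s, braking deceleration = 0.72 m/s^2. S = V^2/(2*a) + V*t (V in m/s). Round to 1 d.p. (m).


V = 190 / 3.6 = 52.7778 m/s
Braking distance = 52.7778^2 / (2*0.72) = 1934.3707 m
Sighting distance = 52.7778 * 5 = 263.8889 m
S = 1934.3707 + 263.8889 = 2198.3 m

2198.3
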